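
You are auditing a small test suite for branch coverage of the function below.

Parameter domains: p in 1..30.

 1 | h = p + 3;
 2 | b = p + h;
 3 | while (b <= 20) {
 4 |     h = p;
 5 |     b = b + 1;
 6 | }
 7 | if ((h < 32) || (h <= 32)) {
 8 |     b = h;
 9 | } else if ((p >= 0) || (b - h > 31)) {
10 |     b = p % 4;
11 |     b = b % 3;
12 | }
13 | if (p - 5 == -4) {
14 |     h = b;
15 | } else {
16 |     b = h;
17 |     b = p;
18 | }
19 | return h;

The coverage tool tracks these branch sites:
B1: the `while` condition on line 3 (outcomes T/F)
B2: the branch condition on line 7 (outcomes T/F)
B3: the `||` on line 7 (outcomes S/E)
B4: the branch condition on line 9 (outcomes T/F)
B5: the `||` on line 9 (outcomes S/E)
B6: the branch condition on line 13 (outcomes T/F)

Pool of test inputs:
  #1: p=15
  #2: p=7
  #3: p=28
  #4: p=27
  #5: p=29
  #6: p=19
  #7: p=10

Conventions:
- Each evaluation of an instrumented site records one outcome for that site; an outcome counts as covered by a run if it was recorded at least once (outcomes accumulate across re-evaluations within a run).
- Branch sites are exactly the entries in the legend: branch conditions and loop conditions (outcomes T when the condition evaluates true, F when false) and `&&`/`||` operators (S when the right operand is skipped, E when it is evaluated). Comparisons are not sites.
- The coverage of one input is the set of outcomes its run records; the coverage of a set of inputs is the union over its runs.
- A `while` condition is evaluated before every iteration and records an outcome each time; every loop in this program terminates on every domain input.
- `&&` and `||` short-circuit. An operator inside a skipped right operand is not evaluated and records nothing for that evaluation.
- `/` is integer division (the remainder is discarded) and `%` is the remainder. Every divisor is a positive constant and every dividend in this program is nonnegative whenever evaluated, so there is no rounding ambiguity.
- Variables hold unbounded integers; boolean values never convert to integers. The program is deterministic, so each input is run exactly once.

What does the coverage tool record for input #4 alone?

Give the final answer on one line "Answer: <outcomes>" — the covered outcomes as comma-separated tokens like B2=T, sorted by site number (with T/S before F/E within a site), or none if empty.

Simulating input #4 (p=27) step by step:
  B1->F, B3->S, B2->T, B6->F
distinct outcomes covered: B1=F, B2=T, B3=S, B6=F

Answer: B1=F, B2=T, B3=S, B6=F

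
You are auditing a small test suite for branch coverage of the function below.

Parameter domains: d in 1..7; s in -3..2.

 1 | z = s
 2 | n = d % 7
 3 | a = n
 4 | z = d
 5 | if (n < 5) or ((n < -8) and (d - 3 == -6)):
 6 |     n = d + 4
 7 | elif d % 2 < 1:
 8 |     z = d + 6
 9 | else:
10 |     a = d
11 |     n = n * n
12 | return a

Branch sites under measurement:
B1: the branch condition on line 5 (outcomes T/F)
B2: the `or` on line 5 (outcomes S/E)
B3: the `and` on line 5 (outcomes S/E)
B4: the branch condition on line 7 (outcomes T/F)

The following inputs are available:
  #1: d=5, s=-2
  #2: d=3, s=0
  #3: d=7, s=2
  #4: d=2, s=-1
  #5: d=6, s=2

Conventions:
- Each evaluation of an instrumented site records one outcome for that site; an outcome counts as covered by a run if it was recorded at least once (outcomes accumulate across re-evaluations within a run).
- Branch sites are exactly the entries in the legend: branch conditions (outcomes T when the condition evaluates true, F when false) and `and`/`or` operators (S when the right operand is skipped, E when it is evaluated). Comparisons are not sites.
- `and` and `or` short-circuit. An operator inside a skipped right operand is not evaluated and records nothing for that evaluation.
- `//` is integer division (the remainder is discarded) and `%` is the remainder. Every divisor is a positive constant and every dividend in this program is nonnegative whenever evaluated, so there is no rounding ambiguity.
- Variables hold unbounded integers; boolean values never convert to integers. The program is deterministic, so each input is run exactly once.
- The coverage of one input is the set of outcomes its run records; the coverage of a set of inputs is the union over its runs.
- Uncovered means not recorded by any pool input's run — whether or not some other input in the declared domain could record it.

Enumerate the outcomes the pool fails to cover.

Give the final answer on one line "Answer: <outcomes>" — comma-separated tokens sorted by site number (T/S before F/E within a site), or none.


#1 (d=5, s=-2) -> B2->E, B3->S, B1->F, B4->F; covered: B1=F, B2=E, B3=S, B4=F
#2 (d=3, s=0) -> B2->S, B1->T; covered: B1=T, B2=S
#3 (d=7, s=2) -> B2->S, B1->T; covered: B1=T, B2=S
#4 (d=2, s=-1) -> B2->S, B1->T; covered: B1=T, B2=S
#5 (d=6, s=2) -> B2->E, B3->S, B1->F, B4->T; covered: B1=F, B2=E, B3=S, B4=T
union over the pool: B1=T, B1=F, B2=S, B2=E, B3=S, B4=T, B4=F
uncovered (1 of 8): B3=E
Answer: B3=E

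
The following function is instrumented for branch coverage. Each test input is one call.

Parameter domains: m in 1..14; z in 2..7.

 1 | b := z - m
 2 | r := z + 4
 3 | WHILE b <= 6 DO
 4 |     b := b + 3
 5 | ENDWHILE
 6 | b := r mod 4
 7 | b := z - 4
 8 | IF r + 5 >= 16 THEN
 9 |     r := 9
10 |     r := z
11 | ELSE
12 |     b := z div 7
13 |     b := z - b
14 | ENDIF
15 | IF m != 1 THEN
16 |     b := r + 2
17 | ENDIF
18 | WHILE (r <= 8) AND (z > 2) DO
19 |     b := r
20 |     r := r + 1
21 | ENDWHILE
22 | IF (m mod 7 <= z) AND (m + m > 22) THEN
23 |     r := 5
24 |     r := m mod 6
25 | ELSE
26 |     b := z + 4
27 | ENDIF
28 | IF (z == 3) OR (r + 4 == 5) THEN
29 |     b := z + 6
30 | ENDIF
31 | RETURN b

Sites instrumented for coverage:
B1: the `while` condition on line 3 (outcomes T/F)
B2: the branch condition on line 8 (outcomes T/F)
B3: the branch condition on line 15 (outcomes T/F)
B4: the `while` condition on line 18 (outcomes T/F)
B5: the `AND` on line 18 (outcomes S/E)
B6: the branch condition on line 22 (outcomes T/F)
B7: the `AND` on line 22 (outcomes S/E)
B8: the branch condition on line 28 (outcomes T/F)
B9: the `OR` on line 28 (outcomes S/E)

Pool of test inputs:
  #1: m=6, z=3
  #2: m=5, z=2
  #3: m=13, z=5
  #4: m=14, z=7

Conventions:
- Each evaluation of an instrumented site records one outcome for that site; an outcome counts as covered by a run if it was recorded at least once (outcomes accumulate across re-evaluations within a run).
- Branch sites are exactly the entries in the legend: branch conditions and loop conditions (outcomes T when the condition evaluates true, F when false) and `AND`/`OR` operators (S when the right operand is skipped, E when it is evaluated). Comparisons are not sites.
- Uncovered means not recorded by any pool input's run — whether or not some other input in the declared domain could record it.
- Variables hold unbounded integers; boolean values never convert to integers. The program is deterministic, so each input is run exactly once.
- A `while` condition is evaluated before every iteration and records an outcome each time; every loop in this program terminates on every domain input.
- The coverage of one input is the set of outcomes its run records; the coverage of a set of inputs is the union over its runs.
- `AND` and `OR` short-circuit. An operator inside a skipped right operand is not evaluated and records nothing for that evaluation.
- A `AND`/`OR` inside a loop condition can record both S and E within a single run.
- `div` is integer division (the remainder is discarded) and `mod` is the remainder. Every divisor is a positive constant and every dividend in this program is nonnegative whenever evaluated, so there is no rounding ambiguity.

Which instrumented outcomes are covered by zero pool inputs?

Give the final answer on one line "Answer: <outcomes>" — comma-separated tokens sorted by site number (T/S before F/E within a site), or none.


run #1 (m=6, z=3) runs B1->T, B1->T, B1->T, B1->T, B1->F, B2->F, B3->T, B5->E, B4->T, B5->E, B4->T, B5->S, B4->F, B7->S, ...; records B1=T, B1=F, B2=F, B3=T, B4=T, B4=F, B5=S, B5=E, B6=F, B7=S, B8=T, B9=S
run #2 (m=5, z=2) runs B1->T, B1->T, B1->T, B1->T, B1->F, B2->F, B3->T, B5->E, B4->F, B7->S, B6->F, B9->E, B8->F; records B1=T, B1=F, B2=F, B3=T, B4=F, B5=E, B6=F, B7=S, B8=F, B9=E
run #3 (m=13, z=5) runs B1->T, B1->T, B1->T, B1->T, B1->T, B1->F, B2->F, B3->T, B5->S, B4->F, B7->S, B6->F, B9->E, B8->F; records B1=T, B1=F, B2=F, B3=T, B4=F, B5=S, B6=F, B7=S, B8=F, B9=E
run #4 (m=14, z=7) runs B1->T, B1->T, B1->T, B1->T, B1->T, B1->F, B2->T, B3->T, B5->E, B4->T, B5->E, B4->T, B5->S, B4->F, ...; records B1=T, B1=F, B2=T, B3=T, B4=T, B4=F, B5=S, B5=E, B6=T, B7=E, B8=F, B9=E
union over the pool: B1=T, B1=F, B2=T, B2=F, B3=T, B4=T, B4=F, B5=S, B5=E, B6=T, B6=F, B7=S, B7=E, B8=T, B8=F, B9=S, B9=E
uncovered (1 of 18): B3=F
Answer: B3=F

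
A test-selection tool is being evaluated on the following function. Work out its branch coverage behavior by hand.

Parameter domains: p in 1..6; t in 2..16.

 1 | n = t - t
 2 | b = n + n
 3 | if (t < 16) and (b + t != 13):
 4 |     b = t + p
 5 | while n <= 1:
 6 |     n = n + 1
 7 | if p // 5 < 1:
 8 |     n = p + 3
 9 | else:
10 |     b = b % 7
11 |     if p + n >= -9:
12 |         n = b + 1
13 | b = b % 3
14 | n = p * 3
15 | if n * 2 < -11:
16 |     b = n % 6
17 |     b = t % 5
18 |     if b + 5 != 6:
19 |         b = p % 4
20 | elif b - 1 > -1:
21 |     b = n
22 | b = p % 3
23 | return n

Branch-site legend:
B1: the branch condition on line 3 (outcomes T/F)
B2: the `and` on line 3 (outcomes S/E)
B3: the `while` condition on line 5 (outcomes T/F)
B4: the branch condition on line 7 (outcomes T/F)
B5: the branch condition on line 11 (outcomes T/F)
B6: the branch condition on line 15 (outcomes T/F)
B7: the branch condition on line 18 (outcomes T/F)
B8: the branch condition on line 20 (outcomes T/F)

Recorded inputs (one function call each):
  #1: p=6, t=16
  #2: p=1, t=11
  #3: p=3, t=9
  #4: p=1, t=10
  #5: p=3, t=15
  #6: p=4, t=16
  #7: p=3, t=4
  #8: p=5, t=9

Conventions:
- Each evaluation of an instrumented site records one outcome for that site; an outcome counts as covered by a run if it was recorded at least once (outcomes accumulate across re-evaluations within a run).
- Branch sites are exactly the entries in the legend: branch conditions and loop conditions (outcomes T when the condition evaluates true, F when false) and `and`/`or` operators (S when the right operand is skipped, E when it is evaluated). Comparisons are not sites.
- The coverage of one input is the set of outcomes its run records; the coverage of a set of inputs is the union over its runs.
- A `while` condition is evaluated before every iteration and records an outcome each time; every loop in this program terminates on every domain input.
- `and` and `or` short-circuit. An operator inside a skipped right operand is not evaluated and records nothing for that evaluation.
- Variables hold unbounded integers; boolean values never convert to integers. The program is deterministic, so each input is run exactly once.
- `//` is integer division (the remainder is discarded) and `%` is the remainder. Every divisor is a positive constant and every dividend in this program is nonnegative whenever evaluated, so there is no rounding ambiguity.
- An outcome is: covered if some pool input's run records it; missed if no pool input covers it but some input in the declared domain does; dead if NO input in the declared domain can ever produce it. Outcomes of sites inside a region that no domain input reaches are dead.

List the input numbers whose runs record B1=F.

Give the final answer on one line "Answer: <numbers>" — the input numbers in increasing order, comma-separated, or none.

input #1 (p=6, t=16): records B1=F
input #2 (p=1, t=11): does not record B1=F
input #3 (p=3, t=9): does not record B1=F
input #4 (p=1, t=10): does not record B1=F
input #5 (p=3, t=15): does not record B1=F
input #6 (p=4, t=16): records B1=F
input #7 (p=3, t=4): does not record B1=F
input #8 (p=5, t=9): does not record B1=F

Answer: 1, 6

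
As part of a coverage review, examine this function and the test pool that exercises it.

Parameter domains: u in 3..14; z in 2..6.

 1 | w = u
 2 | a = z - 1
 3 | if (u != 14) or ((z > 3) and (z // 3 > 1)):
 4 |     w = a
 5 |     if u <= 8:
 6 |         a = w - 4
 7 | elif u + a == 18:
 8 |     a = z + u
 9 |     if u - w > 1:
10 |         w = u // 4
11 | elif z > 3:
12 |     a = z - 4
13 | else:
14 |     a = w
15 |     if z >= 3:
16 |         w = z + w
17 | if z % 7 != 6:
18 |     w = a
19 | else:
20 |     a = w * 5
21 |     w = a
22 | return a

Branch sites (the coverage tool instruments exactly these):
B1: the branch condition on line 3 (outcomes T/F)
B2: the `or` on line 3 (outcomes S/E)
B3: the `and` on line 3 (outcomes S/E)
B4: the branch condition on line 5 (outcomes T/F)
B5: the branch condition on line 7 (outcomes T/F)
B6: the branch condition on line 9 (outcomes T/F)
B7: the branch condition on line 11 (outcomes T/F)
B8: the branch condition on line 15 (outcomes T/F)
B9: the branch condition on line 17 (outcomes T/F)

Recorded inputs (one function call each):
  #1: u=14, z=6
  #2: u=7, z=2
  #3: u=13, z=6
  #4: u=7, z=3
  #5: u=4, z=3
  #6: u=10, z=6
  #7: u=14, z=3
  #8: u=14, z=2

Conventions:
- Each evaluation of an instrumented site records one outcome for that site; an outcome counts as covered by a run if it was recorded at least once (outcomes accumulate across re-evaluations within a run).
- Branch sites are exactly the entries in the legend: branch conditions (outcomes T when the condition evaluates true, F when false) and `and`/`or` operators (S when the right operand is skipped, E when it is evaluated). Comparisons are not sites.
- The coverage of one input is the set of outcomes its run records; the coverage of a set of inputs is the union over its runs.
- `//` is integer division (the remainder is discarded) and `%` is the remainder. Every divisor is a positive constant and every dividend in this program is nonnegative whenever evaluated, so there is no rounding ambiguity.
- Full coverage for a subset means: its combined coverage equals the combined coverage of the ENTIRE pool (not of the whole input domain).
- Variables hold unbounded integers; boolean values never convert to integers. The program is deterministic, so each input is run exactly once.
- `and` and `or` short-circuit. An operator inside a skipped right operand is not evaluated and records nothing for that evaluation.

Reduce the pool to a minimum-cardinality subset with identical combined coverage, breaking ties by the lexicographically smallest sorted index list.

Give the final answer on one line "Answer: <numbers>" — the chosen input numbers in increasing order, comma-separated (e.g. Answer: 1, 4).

test 1 (u=14, z=6) hits B1=T, B2=E, B3=E, B4=F, B9=F
test 2 (u=7, z=2) hits B1=T, B2=S, B4=T, B9=T
test 3 (u=13, z=6) hits B1=T, B2=S, B4=F, B9=F
test 4 (u=7, z=3) hits B1=T, B2=S, B4=T, B9=T
test 5 (u=4, z=3) hits B1=T, B2=S, B4=T, B9=T
test 6 (u=10, z=6) hits B1=T, B2=S, B4=F, B9=F
test 7 (u=14, z=3) hits B1=F, B2=E, B3=S, B5=F, B7=F, B8=T, B9=T
test 8 (u=14, z=2) hits B1=F, B2=E, B3=S, B5=F, B7=F, B8=F, B9=T
union over all inputs: B1=T, B1=F, B2=S, B2=E, B3=S, B3=E, B4=T, B4=F, B5=F, B7=F, B8=T, B8=F, B9=T, B9=F (14 outcomes)
size 1 is not enough: best union over all size-1 subsets is 7/14
size 2 is not enough: best union over all size-2 subsets is 11/14
size 3 is not enough: best union over all size-3 subsets is 13/14
at size 4, {1, 2, 7, 8} reaches all 14 outcomes; every lexicographically earlier size-4 subset fails

Answer: 1, 2, 7, 8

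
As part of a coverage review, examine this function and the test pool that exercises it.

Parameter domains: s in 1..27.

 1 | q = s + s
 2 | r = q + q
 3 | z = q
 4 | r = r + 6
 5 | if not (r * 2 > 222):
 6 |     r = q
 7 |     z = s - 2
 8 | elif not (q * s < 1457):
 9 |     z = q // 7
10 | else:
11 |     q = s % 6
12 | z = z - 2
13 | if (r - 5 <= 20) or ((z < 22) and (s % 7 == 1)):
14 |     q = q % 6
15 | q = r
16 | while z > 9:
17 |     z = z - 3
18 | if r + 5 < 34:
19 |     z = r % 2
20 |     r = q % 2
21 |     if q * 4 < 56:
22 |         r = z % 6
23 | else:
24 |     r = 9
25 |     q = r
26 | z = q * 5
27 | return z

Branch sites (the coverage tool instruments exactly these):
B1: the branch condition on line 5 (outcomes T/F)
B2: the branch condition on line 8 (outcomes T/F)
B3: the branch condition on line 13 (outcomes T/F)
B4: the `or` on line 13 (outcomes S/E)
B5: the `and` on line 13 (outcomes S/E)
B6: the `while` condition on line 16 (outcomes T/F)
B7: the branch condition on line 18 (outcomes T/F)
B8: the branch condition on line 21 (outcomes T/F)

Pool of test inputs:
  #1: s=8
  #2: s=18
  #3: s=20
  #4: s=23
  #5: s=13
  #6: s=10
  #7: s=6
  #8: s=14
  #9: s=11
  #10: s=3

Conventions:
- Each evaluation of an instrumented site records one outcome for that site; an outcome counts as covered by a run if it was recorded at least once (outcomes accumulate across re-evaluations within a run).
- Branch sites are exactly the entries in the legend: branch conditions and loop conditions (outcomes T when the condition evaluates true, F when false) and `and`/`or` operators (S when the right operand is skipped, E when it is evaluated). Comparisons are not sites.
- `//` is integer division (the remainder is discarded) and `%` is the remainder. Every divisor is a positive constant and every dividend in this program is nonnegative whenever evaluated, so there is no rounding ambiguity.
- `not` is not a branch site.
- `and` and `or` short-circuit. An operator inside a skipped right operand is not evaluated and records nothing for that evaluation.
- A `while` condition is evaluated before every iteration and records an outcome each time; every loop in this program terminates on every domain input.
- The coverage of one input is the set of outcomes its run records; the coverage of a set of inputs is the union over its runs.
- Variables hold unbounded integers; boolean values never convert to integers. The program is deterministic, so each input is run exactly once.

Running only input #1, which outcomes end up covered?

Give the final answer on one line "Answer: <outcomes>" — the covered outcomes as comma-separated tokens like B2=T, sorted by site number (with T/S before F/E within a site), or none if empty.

Event log for input #1 (s=8):
  B1->T, B4->S, B3->T, B6->F, B7->T, B8->F
as a set, this run covers: B1=T, B3=T, B4=S, B6=F, B7=T, B8=F

Answer: B1=T, B3=T, B4=S, B6=F, B7=T, B8=F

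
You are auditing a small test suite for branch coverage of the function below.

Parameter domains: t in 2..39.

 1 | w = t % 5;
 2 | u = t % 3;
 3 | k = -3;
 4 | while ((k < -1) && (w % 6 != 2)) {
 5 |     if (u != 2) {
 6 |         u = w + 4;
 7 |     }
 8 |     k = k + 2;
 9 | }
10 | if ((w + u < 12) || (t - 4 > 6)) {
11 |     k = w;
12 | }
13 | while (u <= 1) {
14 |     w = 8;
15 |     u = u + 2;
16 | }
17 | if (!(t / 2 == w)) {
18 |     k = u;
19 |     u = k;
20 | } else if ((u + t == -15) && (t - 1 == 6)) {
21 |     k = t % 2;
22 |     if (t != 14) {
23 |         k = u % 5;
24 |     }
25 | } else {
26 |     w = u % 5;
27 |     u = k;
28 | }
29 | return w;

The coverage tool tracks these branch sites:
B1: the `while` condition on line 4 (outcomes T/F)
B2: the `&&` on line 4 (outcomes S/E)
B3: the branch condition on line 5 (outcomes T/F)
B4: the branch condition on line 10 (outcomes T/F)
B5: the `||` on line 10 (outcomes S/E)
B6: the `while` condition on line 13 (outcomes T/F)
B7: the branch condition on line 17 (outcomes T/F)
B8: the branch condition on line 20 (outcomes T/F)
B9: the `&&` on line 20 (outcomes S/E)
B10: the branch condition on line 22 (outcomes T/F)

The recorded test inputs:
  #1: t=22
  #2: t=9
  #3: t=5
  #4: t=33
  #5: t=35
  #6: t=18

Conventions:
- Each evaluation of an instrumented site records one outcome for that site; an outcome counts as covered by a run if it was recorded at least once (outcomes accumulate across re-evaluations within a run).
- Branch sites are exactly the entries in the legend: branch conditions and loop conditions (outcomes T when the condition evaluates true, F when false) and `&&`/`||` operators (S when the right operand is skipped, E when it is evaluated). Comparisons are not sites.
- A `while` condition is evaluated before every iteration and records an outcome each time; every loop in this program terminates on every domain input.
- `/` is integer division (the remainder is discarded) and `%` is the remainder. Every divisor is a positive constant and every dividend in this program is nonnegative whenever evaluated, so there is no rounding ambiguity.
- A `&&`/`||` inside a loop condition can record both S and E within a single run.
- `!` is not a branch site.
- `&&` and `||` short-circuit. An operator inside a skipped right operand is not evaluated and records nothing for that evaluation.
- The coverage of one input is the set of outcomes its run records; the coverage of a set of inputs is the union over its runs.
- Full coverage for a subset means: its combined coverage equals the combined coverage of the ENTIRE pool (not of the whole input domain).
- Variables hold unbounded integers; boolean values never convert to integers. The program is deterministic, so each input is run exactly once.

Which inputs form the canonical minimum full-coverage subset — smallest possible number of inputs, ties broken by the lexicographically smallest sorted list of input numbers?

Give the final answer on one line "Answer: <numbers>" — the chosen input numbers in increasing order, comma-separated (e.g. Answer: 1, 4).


#1 (t=22) -> B2->E, B1->F, B5->S, B4->T, B6->T, B6->F, B7->T; covered: B1=F, B2=E, B4=T, B5=S, B6=T, B6=F, B7=T
#2 (t=9) -> B2->E, B1->T, B3->T, B2->S, B1->F, B5->E, B4->F, B6->F, B7->F, B9->S, B8->F; covered: B1=T, B1=F, B2=S, B2=E, B3=T, B4=F, B5=E, B6=F, B7=F, B8=F, B9=S
#3 (t=5) -> B2->E, B1->T, B3->F, B2->S, B1->F, B5->S, B4->T, B6->F, B7->T; covered: B1=T, B1=F, B2=S, B2=E, B3=F, B4=T, B5=S, B6=F, B7=T
#4 (t=33) -> B2->E, B1->T, B3->T, B2->S, B1->F, B5->S, B4->T, B6->F, B7->T; covered: B1=T, B1=F, B2=S, B2=E, B3=T, B4=T, B5=S, B6=F, B7=T
#5 (t=35) -> B2->E, B1->T, B3->F, B2->S, B1->F, B5->S, B4->T, B6->F, B7->T; covered: B1=T, B1=F, B2=S, B2=E, B3=F, B4=T, B5=S, B6=F, B7=T
#6 (t=18) -> B2->E, B1->T, B3->T, B2->S, B1->F, B5->S, B4->T, B6->F, B7->T; covered: B1=T, B1=F, B2=S, B2=E, B3=T, B4=T, B5=S, B6=F, B7=T
together the pool reaches 16 outcomes: B1=T, B1=F, B2=S, B2=E, B3=T, B3=F, B4=T, B4=F, B5=S, B5=E, B6=T, B6=F, B7=T, B7=F, B8=F, B9=S
size 1 is not enough: best union over all size-1 subsets is 11/16
size 2 is not enough: best union over all size-2 subsets is 15/16
size 3: inputs {1, 2, 3} cover all 16 outcomes, and no lexicographically smaller subset of this size does
Answer: 1, 2, 3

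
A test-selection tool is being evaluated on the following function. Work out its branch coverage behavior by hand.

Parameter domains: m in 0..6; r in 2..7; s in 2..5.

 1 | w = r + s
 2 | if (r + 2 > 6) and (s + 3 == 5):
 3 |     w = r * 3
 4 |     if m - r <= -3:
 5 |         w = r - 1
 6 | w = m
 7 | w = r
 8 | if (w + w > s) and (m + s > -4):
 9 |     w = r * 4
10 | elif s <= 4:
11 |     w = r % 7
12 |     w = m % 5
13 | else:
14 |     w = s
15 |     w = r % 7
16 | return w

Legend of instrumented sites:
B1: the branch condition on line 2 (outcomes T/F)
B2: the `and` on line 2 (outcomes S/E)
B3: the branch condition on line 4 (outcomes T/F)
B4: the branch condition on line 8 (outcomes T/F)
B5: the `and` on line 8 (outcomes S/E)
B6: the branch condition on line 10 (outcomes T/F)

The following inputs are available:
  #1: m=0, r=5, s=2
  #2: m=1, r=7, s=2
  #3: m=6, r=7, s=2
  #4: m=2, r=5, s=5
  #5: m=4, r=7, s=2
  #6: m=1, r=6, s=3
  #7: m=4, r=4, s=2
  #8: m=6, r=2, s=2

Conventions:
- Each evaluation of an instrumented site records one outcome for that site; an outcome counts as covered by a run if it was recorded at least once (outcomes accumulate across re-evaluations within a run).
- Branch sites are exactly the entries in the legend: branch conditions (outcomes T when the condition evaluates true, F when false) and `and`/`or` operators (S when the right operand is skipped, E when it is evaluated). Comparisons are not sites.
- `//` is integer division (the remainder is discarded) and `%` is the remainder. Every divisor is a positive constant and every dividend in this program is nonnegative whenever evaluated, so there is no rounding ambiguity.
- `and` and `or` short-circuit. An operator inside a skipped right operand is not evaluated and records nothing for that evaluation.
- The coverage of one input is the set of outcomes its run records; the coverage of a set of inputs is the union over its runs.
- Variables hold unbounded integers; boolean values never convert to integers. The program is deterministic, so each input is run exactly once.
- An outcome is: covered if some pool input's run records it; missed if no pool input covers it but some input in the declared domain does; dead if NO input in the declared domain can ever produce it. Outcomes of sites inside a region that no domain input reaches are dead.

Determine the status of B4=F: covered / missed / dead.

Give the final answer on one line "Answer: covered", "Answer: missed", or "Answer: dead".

no pool input records B4=F
but domain input (m=0, r=2, s=4) does record it -> reachable, so missed

Answer: missed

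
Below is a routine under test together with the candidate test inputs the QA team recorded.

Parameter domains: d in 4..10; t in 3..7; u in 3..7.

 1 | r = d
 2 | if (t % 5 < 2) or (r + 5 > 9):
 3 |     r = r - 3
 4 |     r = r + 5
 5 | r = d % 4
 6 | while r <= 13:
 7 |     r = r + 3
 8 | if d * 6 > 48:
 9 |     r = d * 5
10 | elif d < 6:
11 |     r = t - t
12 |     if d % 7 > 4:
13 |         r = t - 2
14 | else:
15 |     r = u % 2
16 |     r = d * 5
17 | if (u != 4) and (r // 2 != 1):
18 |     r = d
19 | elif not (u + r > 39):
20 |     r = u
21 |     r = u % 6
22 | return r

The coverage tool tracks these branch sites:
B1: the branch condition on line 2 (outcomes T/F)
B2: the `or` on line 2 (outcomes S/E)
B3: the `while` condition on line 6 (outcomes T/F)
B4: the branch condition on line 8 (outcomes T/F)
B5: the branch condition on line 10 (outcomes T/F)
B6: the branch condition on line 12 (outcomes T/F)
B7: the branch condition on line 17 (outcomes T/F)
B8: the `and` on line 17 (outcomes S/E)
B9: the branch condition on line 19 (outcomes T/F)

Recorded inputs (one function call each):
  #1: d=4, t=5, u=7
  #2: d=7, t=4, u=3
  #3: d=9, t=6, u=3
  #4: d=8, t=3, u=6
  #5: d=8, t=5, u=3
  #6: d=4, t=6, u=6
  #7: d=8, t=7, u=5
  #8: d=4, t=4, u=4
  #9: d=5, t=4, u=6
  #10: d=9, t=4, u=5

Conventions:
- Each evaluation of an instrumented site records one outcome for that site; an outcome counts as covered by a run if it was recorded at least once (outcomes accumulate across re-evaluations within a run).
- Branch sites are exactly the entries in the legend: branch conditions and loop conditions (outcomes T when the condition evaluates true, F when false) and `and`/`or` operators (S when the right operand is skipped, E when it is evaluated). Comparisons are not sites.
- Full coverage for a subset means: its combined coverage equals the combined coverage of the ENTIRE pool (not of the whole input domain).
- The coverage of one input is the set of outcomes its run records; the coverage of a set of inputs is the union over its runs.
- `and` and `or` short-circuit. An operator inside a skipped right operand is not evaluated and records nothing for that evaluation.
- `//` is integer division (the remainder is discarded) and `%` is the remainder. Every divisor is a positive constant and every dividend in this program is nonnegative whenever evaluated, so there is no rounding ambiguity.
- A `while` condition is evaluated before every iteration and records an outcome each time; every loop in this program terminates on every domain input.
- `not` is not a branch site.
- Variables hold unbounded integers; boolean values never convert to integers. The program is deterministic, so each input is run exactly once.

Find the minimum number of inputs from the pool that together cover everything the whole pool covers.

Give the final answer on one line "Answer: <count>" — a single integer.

run #1 (d=4, t=5, u=7) runs B2->S, B1->T, B3->T, B3->T, B3->T, B3->T, B3->T, B3->F, B4->F, B5->T, B6->F, B8->E, B7->T; records B1=T, B2=S, B3=T, B3=F, B4=F, B5=T, B6=F, B7=T, B8=E
run #2 (d=7, t=4, u=3) runs B2->E, B1->T, B3->T, B3->T, B3->T, B3->T, B3->F, B4->F, B5->F, B8->E, B7->T; records B1=T, B2=E, B3=T, B3=F, B4=F, B5=F, B7=T, B8=E
run #3 (d=9, t=6, u=3) runs B2->S, B1->T, B3->T, B3->T, B3->T, B3->T, B3->T, B3->F, B4->T, B8->E, B7->T; records B1=T, B2=S, B3=T, B3=F, B4=T, B7=T, B8=E
run #4 (d=8, t=3, u=6) runs B2->E, B1->T, B3->T, B3->T, B3->T, B3->T, B3->T, B3->F, B4->F, B5->F, B8->E, B7->T; records B1=T, B2=E, B3=T, B3=F, B4=F, B5=F, B7=T, B8=E
run #5 (d=8, t=5, u=3) runs B2->S, B1->T, B3->T, B3->T, B3->T, B3->T, B3->T, B3->F, B4->F, B5->F, B8->E, B7->T; records B1=T, B2=S, B3=T, B3=F, B4=F, B5=F, B7=T, B8=E
run #6 (d=4, t=6, u=6) runs B2->S, B1->T, B3->T, B3->T, B3->T, B3->T, B3->T, B3->F, B4->F, B5->T, B6->F, B8->E, B7->T; records B1=T, B2=S, B3=T, B3=F, B4=F, B5=T, B6=F, B7=T, B8=E
run #7 (d=8, t=7, u=5) runs B2->E, B1->T, B3->T, B3->T, B3->T, B3->T, B3->T, B3->F, B4->F, B5->F, B8->E, B7->T; records B1=T, B2=E, B3=T, B3=F, B4=F, B5=F, B7=T, B8=E
run #8 (d=4, t=4, u=4) runs B2->E, B1->F, B3->T, B3->T, B3->T, B3->T, B3->T, B3->F, B4->F, B5->T, B6->F, B8->S, B7->F, B9->T; records B1=F, B2=E, B3=T, B3=F, B4=F, B5=T, B6=F, B7=F, B8=S, B9=T
run #9 (d=5, t=4, u=6) runs B2->E, B1->T, B3->T, B3->T, B3->T, B3->T, B3->T, B3->F, B4->F, B5->T, B6->T, B8->E, B7->F, B9->T; records B1=T, B2=E, B3=T, B3=F, B4=F, B5=T, B6=T, B7=F, B8=E, B9=T
run #10 (d=9, t=4, u=5) runs B2->E, B1->T, B3->T, B3->T, B3->T, B3->T, B3->T, B3->F, B4->T, B8->E, B7->T; records B1=T, B2=E, B3=T, B3=F, B4=T, B7=T, B8=E
union over all inputs: B1=T, B1=F, B2=S, B2=E, B3=T, B3=F, B4=T, B4=F, B5=T, B5=F, B6=T, B6=F, B7=T, B7=F, B8=S, B8=E, B9=T (17 outcomes)
size 1 is not enough: best union over all size-1 subsets is 10/17
size 2 is not enough: best union over all size-2 subsets is 15/17
size 3 is not enough: best union over all size-3 subsets is 16/17
the canonical winner is {2, 3, 8, 9}: size 4, full 17-outcome coverage, earliest index list among size-4 covers

Answer: 4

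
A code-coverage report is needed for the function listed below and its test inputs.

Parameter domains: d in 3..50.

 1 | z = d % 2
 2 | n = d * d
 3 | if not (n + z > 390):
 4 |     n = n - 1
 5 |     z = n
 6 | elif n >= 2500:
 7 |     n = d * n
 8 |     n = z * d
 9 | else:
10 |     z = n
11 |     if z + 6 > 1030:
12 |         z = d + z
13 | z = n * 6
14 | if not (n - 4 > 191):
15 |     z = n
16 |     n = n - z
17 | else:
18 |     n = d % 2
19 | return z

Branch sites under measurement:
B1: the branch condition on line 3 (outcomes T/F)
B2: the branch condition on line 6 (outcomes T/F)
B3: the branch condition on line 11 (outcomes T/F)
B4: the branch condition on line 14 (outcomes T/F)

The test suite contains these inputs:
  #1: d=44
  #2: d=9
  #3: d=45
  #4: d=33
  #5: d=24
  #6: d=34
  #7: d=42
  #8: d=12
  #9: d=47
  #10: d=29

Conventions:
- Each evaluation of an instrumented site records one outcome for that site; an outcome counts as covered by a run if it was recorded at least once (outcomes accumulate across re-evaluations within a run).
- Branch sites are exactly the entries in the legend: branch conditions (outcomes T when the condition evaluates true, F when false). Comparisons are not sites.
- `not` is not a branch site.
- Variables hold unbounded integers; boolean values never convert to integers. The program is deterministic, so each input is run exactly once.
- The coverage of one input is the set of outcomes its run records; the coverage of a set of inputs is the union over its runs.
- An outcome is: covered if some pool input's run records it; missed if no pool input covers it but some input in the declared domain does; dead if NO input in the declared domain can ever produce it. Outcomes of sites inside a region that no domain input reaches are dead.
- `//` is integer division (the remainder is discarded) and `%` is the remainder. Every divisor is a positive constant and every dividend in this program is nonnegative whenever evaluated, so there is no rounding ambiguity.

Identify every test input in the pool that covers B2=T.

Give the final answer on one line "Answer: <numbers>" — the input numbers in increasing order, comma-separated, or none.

input #1 (d=44): never hits B2=T
input #2 (d=9): never hits B2=T
input #3 (d=45): never hits B2=T
input #4 (d=33): never hits B2=T
input #5 (d=24): never hits B2=T
input #6 (d=34): never hits B2=T
input #7 (d=42): never hits B2=T
input #8 (d=12): never hits B2=T
input #9 (d=47): never hits B2=T
input #10 (d=29): never hits B2=T

Answer: none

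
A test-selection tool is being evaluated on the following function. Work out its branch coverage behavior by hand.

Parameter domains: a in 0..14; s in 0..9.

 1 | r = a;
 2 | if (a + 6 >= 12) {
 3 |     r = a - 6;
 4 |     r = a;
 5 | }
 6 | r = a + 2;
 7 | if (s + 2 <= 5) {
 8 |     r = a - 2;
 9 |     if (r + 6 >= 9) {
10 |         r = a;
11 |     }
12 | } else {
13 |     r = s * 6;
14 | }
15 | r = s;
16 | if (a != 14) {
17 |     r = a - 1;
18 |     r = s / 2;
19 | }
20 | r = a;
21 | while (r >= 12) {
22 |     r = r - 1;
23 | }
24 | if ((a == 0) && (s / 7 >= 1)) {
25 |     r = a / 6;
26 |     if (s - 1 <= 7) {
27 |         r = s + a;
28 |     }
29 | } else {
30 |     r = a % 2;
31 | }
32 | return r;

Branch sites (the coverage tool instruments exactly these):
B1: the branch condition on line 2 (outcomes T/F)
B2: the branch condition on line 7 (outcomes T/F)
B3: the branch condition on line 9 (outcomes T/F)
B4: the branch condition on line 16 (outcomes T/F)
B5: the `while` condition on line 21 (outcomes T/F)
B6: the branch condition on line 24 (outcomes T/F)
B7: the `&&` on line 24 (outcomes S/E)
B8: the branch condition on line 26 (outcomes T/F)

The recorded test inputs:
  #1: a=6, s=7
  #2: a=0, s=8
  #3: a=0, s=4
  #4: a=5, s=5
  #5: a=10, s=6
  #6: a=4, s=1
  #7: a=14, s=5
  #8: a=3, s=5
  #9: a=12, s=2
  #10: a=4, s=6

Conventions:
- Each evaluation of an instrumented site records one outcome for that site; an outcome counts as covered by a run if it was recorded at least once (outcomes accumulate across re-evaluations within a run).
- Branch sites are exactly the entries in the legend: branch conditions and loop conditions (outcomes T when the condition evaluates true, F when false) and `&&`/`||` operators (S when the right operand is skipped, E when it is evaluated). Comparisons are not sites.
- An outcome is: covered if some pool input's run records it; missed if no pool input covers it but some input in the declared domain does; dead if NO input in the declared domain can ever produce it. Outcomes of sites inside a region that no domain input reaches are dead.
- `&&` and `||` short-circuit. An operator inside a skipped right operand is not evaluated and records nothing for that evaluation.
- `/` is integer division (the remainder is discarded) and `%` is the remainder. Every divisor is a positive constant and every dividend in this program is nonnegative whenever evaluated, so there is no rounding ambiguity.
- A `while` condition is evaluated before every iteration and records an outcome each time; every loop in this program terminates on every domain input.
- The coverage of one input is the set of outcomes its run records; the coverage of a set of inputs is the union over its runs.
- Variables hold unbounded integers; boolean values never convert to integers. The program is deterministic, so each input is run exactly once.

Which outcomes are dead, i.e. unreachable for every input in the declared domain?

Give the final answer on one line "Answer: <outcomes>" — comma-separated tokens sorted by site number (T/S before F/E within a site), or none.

sweeping the full domain (150 inputs) for each outcome:
  reachable outcomes have witnesses, e.g. B1=T (e.g. a=6, s=0), B1=F (e.g. a=0, s=0), B2=T (e.g. a=0, s=0), B2=F (e.g. a=0, s=4)

Answer: none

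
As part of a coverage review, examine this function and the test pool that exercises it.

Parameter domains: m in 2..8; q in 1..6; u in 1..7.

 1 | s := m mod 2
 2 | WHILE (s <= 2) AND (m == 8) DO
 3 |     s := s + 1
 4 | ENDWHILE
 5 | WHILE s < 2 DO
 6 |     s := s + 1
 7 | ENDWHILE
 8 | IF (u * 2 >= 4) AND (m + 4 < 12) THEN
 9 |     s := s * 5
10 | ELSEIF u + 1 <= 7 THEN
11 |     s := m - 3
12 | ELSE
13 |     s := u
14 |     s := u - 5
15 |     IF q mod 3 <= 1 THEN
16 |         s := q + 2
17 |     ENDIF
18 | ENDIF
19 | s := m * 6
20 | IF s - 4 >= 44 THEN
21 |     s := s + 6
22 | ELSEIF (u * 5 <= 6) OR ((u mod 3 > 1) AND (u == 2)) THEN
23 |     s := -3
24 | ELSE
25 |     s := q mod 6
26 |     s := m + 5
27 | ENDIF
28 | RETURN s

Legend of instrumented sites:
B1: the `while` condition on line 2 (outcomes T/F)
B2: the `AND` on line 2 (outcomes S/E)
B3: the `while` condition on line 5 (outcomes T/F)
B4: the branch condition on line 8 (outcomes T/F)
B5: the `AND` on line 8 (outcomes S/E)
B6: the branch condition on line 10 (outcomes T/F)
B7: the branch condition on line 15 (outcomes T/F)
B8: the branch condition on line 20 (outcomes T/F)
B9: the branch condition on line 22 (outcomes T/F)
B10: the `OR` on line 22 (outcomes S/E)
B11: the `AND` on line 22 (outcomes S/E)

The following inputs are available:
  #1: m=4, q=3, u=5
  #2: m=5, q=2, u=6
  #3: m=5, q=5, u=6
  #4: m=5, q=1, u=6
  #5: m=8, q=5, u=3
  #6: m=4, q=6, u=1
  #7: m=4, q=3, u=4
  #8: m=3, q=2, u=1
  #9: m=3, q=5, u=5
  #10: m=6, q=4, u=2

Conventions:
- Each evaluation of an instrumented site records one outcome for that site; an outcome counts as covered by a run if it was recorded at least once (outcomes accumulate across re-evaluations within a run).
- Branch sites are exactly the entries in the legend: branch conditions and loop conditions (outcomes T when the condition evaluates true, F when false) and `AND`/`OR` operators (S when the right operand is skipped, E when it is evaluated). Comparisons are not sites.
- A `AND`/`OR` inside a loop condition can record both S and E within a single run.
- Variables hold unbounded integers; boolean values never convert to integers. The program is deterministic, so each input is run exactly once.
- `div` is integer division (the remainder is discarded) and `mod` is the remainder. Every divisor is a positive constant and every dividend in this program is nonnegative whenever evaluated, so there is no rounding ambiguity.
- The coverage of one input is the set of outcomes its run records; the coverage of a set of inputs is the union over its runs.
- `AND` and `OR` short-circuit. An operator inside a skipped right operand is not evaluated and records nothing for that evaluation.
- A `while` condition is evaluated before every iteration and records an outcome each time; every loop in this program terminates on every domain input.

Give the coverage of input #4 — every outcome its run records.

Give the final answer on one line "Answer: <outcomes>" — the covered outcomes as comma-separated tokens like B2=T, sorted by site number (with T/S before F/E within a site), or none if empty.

Tracing the run of input #4 (m=5, q=1, u=6):
  B2->E, B1->F, B3->T, B3->F, B5->E, B4->T, B8->F, B10->E, B11->S, B9->F
as a set, this run covers: B1=F, B2=E, B3=T, B3=F, B4=T, B5=E, B8=F, B9=F, B10=E, B11=S

Answer: B1=F, B2=E, B3=T, B3=F, B4=T, B5=E, B8=F, B9=F, B10=E, B11=S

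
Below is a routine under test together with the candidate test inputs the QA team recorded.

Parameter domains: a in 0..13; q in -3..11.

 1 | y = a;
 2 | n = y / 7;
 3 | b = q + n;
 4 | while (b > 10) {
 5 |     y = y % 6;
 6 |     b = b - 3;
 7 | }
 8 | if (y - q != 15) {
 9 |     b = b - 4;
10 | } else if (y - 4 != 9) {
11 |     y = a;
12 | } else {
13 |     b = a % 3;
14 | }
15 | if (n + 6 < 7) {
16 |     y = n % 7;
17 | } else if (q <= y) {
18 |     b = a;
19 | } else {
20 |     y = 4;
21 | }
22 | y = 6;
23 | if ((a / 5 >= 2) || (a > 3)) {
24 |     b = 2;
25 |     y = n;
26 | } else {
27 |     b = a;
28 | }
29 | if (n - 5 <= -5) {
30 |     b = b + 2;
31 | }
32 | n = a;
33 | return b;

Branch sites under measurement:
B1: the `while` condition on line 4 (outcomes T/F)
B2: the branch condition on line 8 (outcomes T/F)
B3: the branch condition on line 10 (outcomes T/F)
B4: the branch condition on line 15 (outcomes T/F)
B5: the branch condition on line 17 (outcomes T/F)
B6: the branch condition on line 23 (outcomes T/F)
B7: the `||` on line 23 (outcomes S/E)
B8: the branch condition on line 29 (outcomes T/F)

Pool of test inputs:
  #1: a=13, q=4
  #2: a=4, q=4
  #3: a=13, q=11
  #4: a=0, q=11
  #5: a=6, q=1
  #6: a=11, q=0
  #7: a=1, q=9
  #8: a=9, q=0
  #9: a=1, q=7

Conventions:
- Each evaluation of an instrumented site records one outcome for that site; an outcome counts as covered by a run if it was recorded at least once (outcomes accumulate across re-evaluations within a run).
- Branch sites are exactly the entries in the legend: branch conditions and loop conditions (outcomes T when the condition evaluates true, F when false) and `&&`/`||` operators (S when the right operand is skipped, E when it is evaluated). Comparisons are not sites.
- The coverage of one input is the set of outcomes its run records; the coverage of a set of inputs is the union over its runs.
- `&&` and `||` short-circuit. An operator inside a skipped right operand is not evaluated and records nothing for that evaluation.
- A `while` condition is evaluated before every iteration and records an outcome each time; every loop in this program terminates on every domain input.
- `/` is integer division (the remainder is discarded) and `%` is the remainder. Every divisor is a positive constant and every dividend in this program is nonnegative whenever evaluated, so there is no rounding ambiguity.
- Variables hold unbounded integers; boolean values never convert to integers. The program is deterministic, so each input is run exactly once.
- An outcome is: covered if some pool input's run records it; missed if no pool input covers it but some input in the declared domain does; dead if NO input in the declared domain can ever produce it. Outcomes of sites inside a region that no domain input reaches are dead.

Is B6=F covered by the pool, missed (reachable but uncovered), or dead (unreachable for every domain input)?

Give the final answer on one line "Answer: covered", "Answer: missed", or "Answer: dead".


B6=F is recorded by pool input(s) 4, 7, 9 -> covered
Answer: covered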